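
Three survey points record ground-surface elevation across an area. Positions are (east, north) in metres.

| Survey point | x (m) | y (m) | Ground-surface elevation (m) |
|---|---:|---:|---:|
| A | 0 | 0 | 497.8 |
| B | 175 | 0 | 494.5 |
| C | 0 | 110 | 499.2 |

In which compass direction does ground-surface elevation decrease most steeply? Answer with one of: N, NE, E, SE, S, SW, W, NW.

SE

∂z/∂x = (494.5 − 497.8) / (175 − 0) = -0.01886
∂z/∂y = (499.2 − 497.8) / (110 − 0) = +0.01273
Steepest decrease is along −∇f = (+0.01886 E, -0.01273 N) → southeast.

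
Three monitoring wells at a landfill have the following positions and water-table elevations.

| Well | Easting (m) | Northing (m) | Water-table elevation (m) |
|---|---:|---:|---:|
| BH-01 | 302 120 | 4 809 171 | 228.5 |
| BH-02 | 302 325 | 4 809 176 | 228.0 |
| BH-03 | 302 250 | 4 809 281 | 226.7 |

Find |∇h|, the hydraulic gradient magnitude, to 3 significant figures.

0.0140

With h = a·x + b·y + c and BH-01 as origin, the differences give:
  205·a + 5·b = -0.5
  130·a + 110·b = -1.8
Eliminate b (×110 and ×5, subtract): 21900·a = -46.00 → a = ∂h/∂x = -0.002100
Back-substitute: b = ∂h/∂y = -0.01388.
|∇h| = √(-0.002100² + -0.01388²) = 0.01404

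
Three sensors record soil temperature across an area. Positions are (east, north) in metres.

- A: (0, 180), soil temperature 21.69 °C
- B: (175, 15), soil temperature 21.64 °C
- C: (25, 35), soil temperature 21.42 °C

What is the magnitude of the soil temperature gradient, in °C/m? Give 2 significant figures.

0.0028 °C/m

Three-point gradient (reference A): Δ to B = (175, -165, -0.05), Δ to C = (25, -145, -0.27).
∂T/∂x = +0.001755, ∂T/∂y = +0.002165 (det = -21250).
|∇f| = √(0.001755² + 0.002165²) = 0.002787 °C/m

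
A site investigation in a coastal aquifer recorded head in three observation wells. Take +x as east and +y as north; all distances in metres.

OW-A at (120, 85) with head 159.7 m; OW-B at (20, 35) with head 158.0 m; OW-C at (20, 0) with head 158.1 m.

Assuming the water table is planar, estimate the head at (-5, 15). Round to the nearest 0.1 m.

Taking OW-A as reference: OW-B−OW-A = (-100, -50, -1.7); OW-C−OW-A = (-100, -85, -1.6).
Solve a·Δx + b·Δy = Δh: det = (-100)·(-85) − (-100)·(-50) = 3500.
∂h/∂x = [(-1.7)·(-85) − (-1.6)·(-50)] / 3500 = +0.01843
∂h/∂y = [(-100)·(-1.6) − (-100)·(-1.7)] / 3500 = -0.002857
h(-5, 15) = 159.7 + (+0.01843)·(-125) + (-0.002857)·(-70) = 159.7 -2.304 +0.200 = 157.596 m.

157.6 m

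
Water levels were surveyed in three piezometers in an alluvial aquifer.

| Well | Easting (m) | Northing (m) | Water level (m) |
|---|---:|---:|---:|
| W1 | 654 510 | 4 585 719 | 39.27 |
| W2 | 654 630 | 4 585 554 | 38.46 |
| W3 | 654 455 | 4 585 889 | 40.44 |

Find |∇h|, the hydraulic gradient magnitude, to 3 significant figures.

0.00977

With h = a·x + b·y + c and W1 as origin, the differences give:
  120·a + (-165)·b = -0.81
  (-55)·a + 170·b = +1.17
Eliminate b (×170 and ×(-165), subtract): 11325·a = 55.350 → a = ∂h/∂x = +0.004887
Back-substitute: b = ∂h/∂y = +0.008464.
|∇h| = √(0.004887² + 0.008464²) = 0.009774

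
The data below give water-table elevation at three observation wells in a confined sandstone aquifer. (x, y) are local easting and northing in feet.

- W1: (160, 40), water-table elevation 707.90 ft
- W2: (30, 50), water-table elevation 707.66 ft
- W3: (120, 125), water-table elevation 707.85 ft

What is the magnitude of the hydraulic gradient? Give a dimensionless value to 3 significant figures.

0.00189

With h = a·x + b·y + c and W1 as origin, the differences give:
  (-130)·a + 10·b = -0.24
  (-40)·a + 85·b = -0.05
Eliminate b (×85 and ×10, subtract): -10650·a = -19.900 → a = ∂h/∂x = +0.001869
Back-substitute: b = ∂h/∂y = +0.0002911.
|∇h| = √(0.001869² + 0.0002911²) = 0.001892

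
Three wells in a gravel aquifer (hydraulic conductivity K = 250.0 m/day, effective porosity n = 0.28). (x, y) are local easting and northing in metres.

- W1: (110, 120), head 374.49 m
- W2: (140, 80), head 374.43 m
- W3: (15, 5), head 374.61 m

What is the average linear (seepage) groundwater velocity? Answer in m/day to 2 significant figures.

With h = a·x + b·y + c and W1 as origin, the differences give:
  30·a + (-40)·b = -0.06
  (-95)·a + (-115)·b = +0.12
Eliminate b (×(-115) and ×(-40), subtract): -7250·a = 11.700 → a = ∂h/∂x = -0.001614
Back-substitute: b = ∂h/∂y = +0.0002897.
|∇h| = √(-0.001614² + 0.0002897²) = 0.00164
Seepage velocity v = K·i/n = 250.0 × 0.00164 / 0.28 = 1.464 m/day.

1.5 m/day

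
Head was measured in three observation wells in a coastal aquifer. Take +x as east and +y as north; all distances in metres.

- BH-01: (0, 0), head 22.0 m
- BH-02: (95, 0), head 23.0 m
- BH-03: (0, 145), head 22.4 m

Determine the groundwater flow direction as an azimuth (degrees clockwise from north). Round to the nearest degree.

∂h/∂x = (23.0 − 22.0) / (95 − 0) = +0.01053
∂h/∂y = (22.4 − 22.0) / (145 − 0) = +0.002759
Flow direction (−∇h) has components (-0.01053 E, -0.002759 N).
Azimuth = atan2(E, N) = atan2(-0.01053, -0.002759) = 255.3° ≈ 255°.

255°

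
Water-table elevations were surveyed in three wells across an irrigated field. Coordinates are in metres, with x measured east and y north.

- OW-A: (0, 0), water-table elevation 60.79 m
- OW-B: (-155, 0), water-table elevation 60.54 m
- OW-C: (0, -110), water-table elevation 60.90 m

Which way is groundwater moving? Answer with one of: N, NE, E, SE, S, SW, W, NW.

∂h/∂x = (60.54 − 60.79) / (-155 − 0) = +0.001613
∂h/∂y = (60.90 − 60.79) / (-110 − 0) = -0.0010000
Flow = −∇h = (-0.001613 east, +0.0010000 north), which points northwest.

NW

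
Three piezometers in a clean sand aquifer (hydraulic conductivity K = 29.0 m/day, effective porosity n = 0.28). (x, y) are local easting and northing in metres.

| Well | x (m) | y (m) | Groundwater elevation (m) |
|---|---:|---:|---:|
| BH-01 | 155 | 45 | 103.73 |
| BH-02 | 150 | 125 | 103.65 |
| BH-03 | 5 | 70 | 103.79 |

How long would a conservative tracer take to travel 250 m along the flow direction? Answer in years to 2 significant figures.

5.6 years

Differences from BH-01: to BH-02 (Δx, Δy, Δh) = (-5, 80, -0.08); to BH-03 = (-150, 25, +0.06).
Solve a·Δx + b·Δy = Δh: det = (-5)·25 − (-150)·80 = 11875.
∂h/∂x = [(-0.08)·25 − (+0.06)·80] / 11875 = -0.0005726
∂h/∂y = [(-5)·(+0.06) − (-150)·(-0.08)] / 11875 = -0.001036
|∇h| = √(-0.0005726² + -0.001036²) = 0.001184
Seepage velocity v = K·i/n = 29.0 × 0.001184 / 0.28 = 0.1226 m/day.
t = 250 / 0.1226 = 2039 days = 5.58 years.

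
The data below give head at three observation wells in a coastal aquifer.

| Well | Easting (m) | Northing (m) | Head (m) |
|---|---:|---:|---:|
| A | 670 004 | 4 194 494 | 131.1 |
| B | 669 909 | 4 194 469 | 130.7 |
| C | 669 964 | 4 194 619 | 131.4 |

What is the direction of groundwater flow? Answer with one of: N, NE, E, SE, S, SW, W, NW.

Taking A as reference: B−A = (-95, -25, -0.4); C−A = (-40, 125, +0.3).
Determinant of the coordinate differences = (-95)·125 − (-40)·(-25) = -12875.
∂h/∂x = [(-0.4)·125 − (+0.3)·(-25)] / -12875 = +0.003301
∂h/∂y = [(-95)·(+0.3) − (-40)·(-0.4)] / -12875 = +0.003456
Flow = −∇h = (-0.003301 east, -0.003456 north), which points southwest.

SW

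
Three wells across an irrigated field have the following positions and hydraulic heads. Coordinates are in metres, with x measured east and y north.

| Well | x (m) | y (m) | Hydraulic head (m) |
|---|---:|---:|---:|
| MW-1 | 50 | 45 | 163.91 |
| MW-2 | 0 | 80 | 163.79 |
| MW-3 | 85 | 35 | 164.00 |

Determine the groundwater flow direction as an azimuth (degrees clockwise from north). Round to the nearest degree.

With h = a·x + b·y + c and MW-1 as origin, the differences give:
  (-50)·a + 35·b = -0.12
  35·a + (-10)·b = +0.09
Eliminate b (×(-10) and ×35, subtract): -725·a = -1.950 → a = ∂h/∂x = +0.002690
Back-substitute: b = ∂h/∂y = +0.0004138.
Flow direction (−∇h) has components (-0.002690 E, -0.0004138 N).
Azimuth = atan2(E, N) = atan2(-0.002690, -0.0004138) = 261.3° ≈ 261°.

261°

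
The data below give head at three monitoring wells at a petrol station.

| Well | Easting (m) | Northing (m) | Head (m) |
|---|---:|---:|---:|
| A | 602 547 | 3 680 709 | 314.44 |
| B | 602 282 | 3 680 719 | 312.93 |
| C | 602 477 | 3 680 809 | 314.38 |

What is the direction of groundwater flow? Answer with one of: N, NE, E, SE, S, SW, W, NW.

Taking A as reference: B−A = (-265, 10, -1.51); C−A = (-70, 100, -0.06).
Determinant of the coordinate differences = (-265)·100 − (-70)·10 = -25800.
∂h/∂x = [(-1.51)·100 − (-0.06)·10] / -25800 = +0.005829
∂h/∂y = [(-265)·(-0.06) − (-70)·(-1.51)] / -25800 = +0.003481
Flow = −∇h = (-0.005829 east, -0.003481 north), which points southwest.

SW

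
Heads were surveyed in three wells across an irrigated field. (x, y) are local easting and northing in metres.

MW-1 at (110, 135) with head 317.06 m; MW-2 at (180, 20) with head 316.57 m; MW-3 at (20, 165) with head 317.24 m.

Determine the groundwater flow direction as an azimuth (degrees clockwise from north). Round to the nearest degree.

169°

Differences from MW-1: to MW-2 (Δx, Δy, Δh) = (70, -115, -0.49); to MW-3 = (-90, 30, +0.18).
Solve a·Δx + b·Δy = Δh: det = 70·30 − (-90)·(-115) = -8250.
∂h/∂x = [(-0.49)·30 − (+0.18)·(-115)] / -8250 = -0.0007273
∂h/∂y = [70·(+0.18) − (-90)·(-0.49)] / -8250 = +0.003818
Flow direction (−∇h) has components (+0.0007273 E, -0.003818 N).
Azimuth = atan2(E, N) = atan2(+0.0007273, -0.003818) = 169.2° ≈ 169°.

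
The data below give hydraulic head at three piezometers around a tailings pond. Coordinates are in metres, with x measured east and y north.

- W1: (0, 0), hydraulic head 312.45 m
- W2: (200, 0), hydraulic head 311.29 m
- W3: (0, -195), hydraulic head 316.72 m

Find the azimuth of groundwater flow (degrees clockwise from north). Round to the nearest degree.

∂h/∂x = (311.29 − 312.45) / (200 − 0) = -0.005800
∂h/∂y = (316.72 − 312.45) / (-195 − 0) = -0.02190
Flow direction (−∇h) has components (+0.005800 E, +0.02190 N).
Azimuth = atan2(E, N) = atan2(+0.005800, +0.02190) = 14.8° ≈ 015°.

015°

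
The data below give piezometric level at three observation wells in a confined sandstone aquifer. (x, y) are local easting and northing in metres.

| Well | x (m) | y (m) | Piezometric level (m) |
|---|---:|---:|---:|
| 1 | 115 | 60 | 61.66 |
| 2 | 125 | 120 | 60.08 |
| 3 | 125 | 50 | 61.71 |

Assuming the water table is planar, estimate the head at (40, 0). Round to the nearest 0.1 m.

64.4 m

With h = a·x + b·y + c and 1 as origin, the differences give:
  10·a + 60·b = -1.58
  10·a + (-10)·b = +0.05
Eliminate b (×(-10) and ×60, subtract): -700·a = 12.800 → a = ∂h/∂x = -0.01829
Back-substitute: b = ∂h/∂y = -0.02329.
h(40, 0) = 61.66 + (-0.01829)·(-75) + (-0.02329)·(-60) = 61.66 +1.371 +1.397 = 64.429 m.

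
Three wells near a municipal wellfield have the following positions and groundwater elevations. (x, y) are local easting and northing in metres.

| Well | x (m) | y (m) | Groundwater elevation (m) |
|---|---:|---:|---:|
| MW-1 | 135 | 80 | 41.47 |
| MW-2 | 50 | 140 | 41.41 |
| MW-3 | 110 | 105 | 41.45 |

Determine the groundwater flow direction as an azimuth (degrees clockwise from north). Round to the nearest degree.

Taking MW-1 as reference: MW-2−MW-1 = (-85, 60, -0.06); MW-3−MW-1 = (-25, 25, -0.02).
Solve a·Δx + b·Δy = Δh: det = (-85)·25 − (-25)·60 = -625.
∂h/∂x = [(-0.06)·25 − (-0.02)·60] / -625 = +0.0004800
∂h/∂y = [(-85)·(-0.02) − (-25)·(-0.06)] / -625 = -0.0003200
Flow direction (−∇h) has components (-0.0004800 E, +0.0003200 N).
Azimuth = atan2(E, N) = atan2(-0.0004800, +0.0003200) = 303.7° ≈ 304°.

304°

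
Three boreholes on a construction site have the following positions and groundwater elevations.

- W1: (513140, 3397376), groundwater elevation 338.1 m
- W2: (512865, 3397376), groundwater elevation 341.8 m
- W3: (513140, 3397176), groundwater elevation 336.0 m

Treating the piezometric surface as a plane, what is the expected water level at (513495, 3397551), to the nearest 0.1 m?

335.2 m

∂h/∂x = (341.8 − 338.1) / (512865 − 513140) = -0.01345
∂h/∂y = (336.0 − 338.1) / (3397176 − 3397376) = +0.01050
h(513495, 3397551) = 338.1 + (-0.01345)·(355) + (+0.01050)·(175) = 338.1 -4.776 +1.838 = 335.161 m.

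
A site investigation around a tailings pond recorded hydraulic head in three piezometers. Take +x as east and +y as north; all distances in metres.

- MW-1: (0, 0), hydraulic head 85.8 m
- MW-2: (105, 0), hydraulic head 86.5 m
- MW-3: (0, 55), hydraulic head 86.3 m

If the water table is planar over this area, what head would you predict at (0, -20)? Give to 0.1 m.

∂h/∂x = (86.5 − 85.8) / (105 − 0) = +0.006667
∂h/∂y = (86.3 − 85.8) / (55 − 0) = +0.009091
h(0, -20) = 85.8 + (+0.006667)·(0) + (+0.009091)·(-20) = 85.8 +0.000 -0.182 = 85.618 m.

85.6 m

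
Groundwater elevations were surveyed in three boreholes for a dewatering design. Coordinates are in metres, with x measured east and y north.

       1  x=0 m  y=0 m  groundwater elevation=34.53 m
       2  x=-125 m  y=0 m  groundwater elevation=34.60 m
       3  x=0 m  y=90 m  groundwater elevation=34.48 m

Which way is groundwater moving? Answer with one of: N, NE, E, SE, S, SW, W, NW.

NE

∂h/∂x = (34.60 − 34.53) / (-125 − 0) = -0.0005600
∂h/∂y = (34.48 − 34.53) / (90 − 0) = -0.0005556
Flow = −∇h = (+0.0005600 east, +0.0005556 north), which points northeast.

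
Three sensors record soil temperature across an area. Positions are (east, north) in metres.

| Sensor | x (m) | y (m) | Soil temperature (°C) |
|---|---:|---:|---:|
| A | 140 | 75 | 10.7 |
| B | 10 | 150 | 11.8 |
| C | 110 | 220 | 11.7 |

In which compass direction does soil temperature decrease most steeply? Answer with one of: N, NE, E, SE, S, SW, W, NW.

Taking A as reference: B−A = (-130, 75, +1.1); C−A = (-30, 145, +1.0).
Solve a·Δx + b·Δy = ΔT: det = (-130)·145 − (-30)·75 = -16600.
∂T/∂x = [(+1.1)·145 − (+1.0)·75] / -16600 = -0.005090
∂T/∂y = [(-130)·(+1.0) − (-30)·(+1.1)] / -16600 = +0.005843
Steepest decrease is along −∇f = (+0.005090 E, -0.005843 N) → southeast.

SE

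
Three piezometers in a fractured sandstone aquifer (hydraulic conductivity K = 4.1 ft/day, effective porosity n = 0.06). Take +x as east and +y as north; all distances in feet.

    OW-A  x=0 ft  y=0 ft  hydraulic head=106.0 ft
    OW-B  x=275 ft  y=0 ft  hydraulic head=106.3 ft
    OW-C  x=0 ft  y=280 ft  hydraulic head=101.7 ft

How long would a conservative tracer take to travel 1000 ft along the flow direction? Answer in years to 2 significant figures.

∂h/∂x = (106.3 − 106.0) / (275 − 0) = +0.001091
∂h/∂y = (101.7 − 106.0) / (280 − 0) = -0.01536
|∇h| = √(0.001091² + -0.01536²) = 0.0154
Seepage velocity v = K·i/n = 4.1 × 0.0154 / 0.06 = 1.052 ft/day.
t = 1000 / 1.052 = 950.6 days = 2.6 years.

2.6 years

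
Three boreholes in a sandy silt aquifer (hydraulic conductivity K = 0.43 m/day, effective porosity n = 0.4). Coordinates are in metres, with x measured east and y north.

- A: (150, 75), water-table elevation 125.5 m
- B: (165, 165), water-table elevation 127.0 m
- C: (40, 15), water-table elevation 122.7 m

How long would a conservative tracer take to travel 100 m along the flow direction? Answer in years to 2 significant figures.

11 years

Three-point gradient (reference A): Δ to B = (15, 90, +1.5), Δ to C = (-110, -60, -2.8).
∂h/∂x = +0.01800, ∂h/∂y = +0.01367 (det = 9000).
|∇h| = √(0.01800² + 0.01367²) = 0.0226
Seepage velocity v = K·i/n = 0.43 × 0.0226 / 0.4 = 0.02429 m/day.
t = 100 / 0.02429 = 4117 days = 11.3 years.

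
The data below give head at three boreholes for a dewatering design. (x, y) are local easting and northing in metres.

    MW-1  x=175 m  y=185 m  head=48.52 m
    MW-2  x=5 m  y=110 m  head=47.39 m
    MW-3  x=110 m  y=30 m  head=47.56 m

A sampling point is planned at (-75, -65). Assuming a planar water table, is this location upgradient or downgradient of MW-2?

Taking MW-1 as reference: MW-2−MW-1 = (-170, -75, -1.13); MW-3−MW-1 = (-65, -155, -0.96).
Solve a·Δx + b·Δy = Δh: det = (-170)·(-155) − (-65)·(-75) = 21475.
∂h/∂x = [(-1.13)·(-155) − (-0.96)·(-75)] / 21475 = +0.004803
∂h/∂y = [(-170)·(-0.96) − (-65)·(-1.13)] / 21475 = +0.004179
Head at (-75, -65) = 48.52 + (+0.004803)·(-250) + (+0.004179)·(-250) = 46.27 m.
That is lower than the 47.39 m at MW-2, so the point is downgradient.

downgradient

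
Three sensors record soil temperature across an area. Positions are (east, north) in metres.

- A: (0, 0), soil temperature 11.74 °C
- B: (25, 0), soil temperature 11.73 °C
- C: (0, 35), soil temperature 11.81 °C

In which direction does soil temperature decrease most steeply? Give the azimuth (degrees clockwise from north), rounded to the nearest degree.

∂T/∂x = (11.73 − 11.74) / (25 − 0) = -0.0004000
∂T/∂y = (11.81 − 11.74) / (35 − 0) = +0.002000
Steepest decrease is along −∇f: components (+0.0004000 E, -0.002000 N).
Azimuth = atan2(+0.0004000, -0.002000) = 168.7° ≈ 169°.

169°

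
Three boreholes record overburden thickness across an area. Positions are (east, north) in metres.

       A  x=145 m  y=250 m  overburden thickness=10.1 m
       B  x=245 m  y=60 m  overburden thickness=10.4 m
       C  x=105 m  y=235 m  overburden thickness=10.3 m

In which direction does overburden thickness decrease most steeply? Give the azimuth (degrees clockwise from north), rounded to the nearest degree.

Differences from A: to B (Δx, Δy, Δh) = (100, -190, +0.3); to C = (-40, -15, +0.2).
Solve a·Δx + b·Δy = Δd: det = 100·(-15) − (-40)·(-190) = -9100.
∂d/∂x = [(+0.3)·(-15) − (+0.2)·(-190)] / -9100 = -0.003681
∂d/∂y = [100·(+0.2) − (-40)·(+0.3)] / -9100 = -0.003516
Steepest decrease is along −∇f: components (+0.003681 E, +0.003516 N).
Azimuth = atan2(+0.003681, +0.003516) = 46.3° ≈ 046°.

046°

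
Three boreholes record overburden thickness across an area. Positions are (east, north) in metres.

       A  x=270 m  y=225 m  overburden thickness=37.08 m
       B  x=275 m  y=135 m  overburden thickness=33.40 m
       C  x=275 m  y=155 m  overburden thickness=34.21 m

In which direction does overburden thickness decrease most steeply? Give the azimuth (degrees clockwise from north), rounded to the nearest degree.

170°

Differences from A: to B (Δx, Δy, Δh) = (5, -90, -3.68); to C = (5, -70, -2.87).
Solve a·Δx + b·Δy = Δd: det = 5·(-70) − 5·(-90) = 100.
∂d/∂x = [(-3.68)·(-70) − (-2.87)·(-90)] / 100 = -0.007000
∂d/∂y = [5·(-2.87) − 5·(-3.68)] / 100 = +0.04050
Steepest decrease is along −∇f: components (+0.007000 E, -0.04050 N).
Azimuth = atan2(+0.007000, -0.04050) = 170.2° ≈ 170°.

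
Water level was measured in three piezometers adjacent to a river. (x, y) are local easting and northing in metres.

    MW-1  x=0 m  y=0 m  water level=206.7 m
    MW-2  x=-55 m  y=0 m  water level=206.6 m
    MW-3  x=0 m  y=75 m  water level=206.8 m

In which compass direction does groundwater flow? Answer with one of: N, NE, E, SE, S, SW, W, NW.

SW

∂h/∂x = (206.6 − 206.7) / (-55 − 0) = +0.001818
∂h/∂y = (206.8 − 206.7) / (75 − 0) = +0.001333
Flow = −∇h = (-0.001818 east, -0.001333 north), which points southwest.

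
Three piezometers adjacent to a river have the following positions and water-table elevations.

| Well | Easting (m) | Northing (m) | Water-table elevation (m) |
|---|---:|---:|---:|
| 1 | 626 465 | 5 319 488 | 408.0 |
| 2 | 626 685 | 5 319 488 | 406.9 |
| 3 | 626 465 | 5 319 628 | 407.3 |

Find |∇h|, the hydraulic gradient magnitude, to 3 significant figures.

0.00707

∂h/∂x = (406.9 − 408.0) / (626685 − 626465) = -0.005000
∂h/∂y = (407.3 − 408.0) / (5319628 − 5319488) = -0.005000
|∇h| = √(-0.005000² + -0.005000²) = 0.007071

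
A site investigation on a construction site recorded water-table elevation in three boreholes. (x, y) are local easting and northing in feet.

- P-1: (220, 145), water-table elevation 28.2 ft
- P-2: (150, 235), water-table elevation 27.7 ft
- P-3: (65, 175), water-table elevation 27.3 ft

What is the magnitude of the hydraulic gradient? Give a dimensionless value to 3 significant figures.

0.00570

With h = a·x + b·y + c and P-1 as origin, the differences give:
  (-70)·a + 90·b = -0.5
  (-155)·a + 30·b = -0.9
Eliminate b (×30 and ×90, subtract): 11850·a = 66.00 → a = ∂h/∂x = +0.005570
Back-substitute: b = ∂h/∂y = -0.001224.
|∇h| = √(0.005570² + -0.001224²) = 0.005703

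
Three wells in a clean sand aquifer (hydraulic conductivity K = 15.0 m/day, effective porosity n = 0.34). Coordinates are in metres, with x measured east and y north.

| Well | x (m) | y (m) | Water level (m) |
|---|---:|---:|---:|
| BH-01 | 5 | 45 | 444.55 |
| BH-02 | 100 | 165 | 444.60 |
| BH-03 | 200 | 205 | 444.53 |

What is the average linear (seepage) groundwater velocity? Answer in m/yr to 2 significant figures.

Taking BH-01 as reference: BH-02−BH-01 = (95, 120, +0.05); BH-03−BH-01 = (195, 160, -0.02).
Solve a·Δx + b·Δy = Δh: det = 95·160 − 195·120 = -8200.
∂h/∂x = [(+0.05)·160 − (-0.02)·120] / -8200 = -0.001268
∂h/∂y = [95·(-0.02) − 195·(+0.05)] / -8200 = +0.001421
|∇h| = √(-0.001268² + 0.001421²) = 0.001904
Seepage velocity v = K·i/n = 15.0 × 0.001904 / 0.34 = 0.084 m/day = 30.68 m/yr.

31 m/yr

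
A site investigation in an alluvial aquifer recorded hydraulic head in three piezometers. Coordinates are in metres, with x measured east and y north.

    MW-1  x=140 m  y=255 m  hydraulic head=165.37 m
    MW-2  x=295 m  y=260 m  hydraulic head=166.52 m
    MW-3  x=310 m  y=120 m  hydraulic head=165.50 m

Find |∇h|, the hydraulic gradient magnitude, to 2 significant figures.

With h = a·x + b·y + c and MW-1 as origin, the differences give:
  155·a + 5·b = +1.15
  170·a + (-135)·b = +0.13
Eliminate b (×(-135) and ×5, subtract): -21775·a = -155.900 → a = ∂h/∂x = +0.007160
Back-substitute: b = ∂h/∂y = +0.008053.
|∇h| = √(0.007160² + 0.008053²) = 0.01078

0.011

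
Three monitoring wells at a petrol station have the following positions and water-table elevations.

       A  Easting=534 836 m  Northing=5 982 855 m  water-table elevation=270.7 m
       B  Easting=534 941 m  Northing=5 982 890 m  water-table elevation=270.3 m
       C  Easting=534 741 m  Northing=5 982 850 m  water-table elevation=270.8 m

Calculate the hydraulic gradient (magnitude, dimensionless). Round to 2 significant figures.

0.0098

With h = a·x + b·y + c and A as origin, the differences give:
  105·a + 35·b = -0.4
  (-95)·a + (-5)·b = +0.1
Eliminate b (×(-5) and ×35, subtract): 2800·a = -1.50 → a = ∂h/∂x = -0.0005357
Back-substitute: b = ∂h/∂y = -0.009821.
|∇h| = √(-0.0005357² + -0.009821²) = 0.009836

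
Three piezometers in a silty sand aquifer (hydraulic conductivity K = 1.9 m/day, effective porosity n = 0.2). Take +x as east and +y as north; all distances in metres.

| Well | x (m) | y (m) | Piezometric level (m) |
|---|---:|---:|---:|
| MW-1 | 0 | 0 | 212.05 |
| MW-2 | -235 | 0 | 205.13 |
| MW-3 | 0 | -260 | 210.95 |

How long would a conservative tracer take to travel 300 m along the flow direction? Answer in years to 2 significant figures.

∂h/∂x = (205.13 − 212.05) / (-235 − 0) = +0.02945
∂h/∂y = (210.95 − 212.05) / (-260 − 0) = +0.004231
|∇h| = √(0.02945² + 0.004231²) = 0.02975
Seepage velocity v = K·i/n = 1.9 × 0.02975 / 0.2 = 0.2826 m/day.
t = 300 / 0.2826 = 1062 days = 2.91 years.

2.9 years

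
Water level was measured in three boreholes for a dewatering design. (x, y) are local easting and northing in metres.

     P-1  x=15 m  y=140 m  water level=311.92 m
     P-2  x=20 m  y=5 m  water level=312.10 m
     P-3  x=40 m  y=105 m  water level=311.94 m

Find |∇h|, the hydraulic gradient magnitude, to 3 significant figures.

With h = a·x + b·y + c and P-1 as origin, the differences give:
  5·a + (-135)·b = +0.18
  25·a + (-35)·b = +0.02
Eliminate b (×(-35) and ×(-135), subtract): 3200·a = -3.600 → a = ∂h/∂x = -0.001125
Back-substitute: b = ∂h/∂y = -0.001375.
|∇h| = √(-0.001125² + -0.001375²) = 0.001777

0.00178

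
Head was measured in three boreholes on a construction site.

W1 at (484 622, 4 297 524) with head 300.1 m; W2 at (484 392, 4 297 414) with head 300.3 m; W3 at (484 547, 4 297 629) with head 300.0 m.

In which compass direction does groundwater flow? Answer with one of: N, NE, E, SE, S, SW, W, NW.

Differences from W1: to W2 (Δx, Δy, Δh) = (-230, -110, +0.2); to W3 = (-75, 105, -0.1).
Solve a·Δx + b·Δy = Δh: det = (-230)·105 − (-75)·(-110) = -32400.
∂h/∂x = [(+0.2)·105 − (-0.1)·(-110)] / -32400 = -0.0003086
∂h/∂y = [(-230)·(-0.1) − (-75)·(+0.2)] / -32400 = -0.001173
Flow = −∇h = (+0.0003086 east, +0.001173 north), which points north.

N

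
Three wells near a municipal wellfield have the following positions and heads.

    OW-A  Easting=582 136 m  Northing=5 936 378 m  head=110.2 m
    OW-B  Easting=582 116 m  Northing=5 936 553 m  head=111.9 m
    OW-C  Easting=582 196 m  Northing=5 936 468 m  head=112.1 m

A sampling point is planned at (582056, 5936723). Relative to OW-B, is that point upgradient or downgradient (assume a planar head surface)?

Differences from OW-A: to OW-B (Δx, Δy, Δh) = (-20, 175, +1.7); to OW-C = (60, 90, +1.9).
Determinant of the coordinate differences = (-20)·90 − 60·175 = -12300.
∂h/∂x = [(+1.7)·90 − (+1.9)·175] / -12300 = +0.01459
∂h/∂y = [(-20)·(+1.9) − 60·(+1.7)] / -12300 = +0.01138
Head at (582056, 5936723) = 110.2 + (+0.01459)·(-80) + (+0.01138)·(345) = 112.96 m.
That is higher than the 111.9 m at OW-B, so the point is upgradient.

upgradient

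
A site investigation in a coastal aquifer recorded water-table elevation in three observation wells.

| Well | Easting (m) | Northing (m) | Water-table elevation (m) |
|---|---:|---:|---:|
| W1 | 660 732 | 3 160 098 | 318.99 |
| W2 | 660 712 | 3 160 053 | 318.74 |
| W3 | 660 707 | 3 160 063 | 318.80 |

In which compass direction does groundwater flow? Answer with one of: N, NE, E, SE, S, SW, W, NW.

With h = a·x + b·y + c and W1 as origin, the differences give:
  (-20)·a + (-45)·b = -0.25
  (-25)·a + (-35)·b = -0.19
Eliminate b (×(-35) and ×(-45), subtract): -425·a = 0.200 → a = ∂h/∂x = -0.0004706
Back-substitute: b = ∂h/∂y = +0.005765.
Flow = −∇h = (+0.0004706 east, -0.005765 north), which points south.

S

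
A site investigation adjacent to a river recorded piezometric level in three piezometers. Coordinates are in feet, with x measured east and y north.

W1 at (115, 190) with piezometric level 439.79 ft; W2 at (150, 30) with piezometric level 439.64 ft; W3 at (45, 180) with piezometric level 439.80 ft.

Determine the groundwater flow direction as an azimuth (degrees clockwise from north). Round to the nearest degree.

Three-point gradient (reference W1): Δ to W2 = (35, -160, -0.15), Δ to W3 = (-70, -10, +0.01).
∂h/∂x = -0.0002684, ∂h/∂y = +0.0008788 (det = -11550).
Flow direction (−∇h) has components (+0.0002684 E, -0.0008788 N).
Azimuth = atan2(E, N) = atan2(+0.0002684, -0.0008788) = 163.0° ≈ 163°.

163°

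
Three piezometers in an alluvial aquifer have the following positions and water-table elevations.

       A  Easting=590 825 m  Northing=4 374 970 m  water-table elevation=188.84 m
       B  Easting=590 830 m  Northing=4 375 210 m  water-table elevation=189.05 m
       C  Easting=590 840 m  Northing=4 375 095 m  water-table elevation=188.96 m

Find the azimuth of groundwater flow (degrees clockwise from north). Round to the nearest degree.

Taking A as reference: B−A = (5, 240, +0.21); C−A = (15, 125, +0.12).
Determinant of the coordinate differences = 5·125 − 15·240 = -2975.
∂h/∂x = [(+0.21)·125 − (+0.12)·240] / -2975 = +0.0008571
∂h/∂y = [5·(+0.12) − 15·(+0.21)] / -2975 = +0.0008571
Flow direction (−∇h) has components (-0.0008571 E, -0.0008571 N).
Azimuth = atan2(E, N) = atan2(-0.0008571, -0.0008571) = 225.0° ≈ 225°.

225°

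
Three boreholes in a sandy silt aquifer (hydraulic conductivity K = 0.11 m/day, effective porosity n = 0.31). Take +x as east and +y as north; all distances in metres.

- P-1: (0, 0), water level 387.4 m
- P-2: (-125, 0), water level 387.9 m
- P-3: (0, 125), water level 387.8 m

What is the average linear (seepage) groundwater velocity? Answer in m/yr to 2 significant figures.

∂h/∂x = (387.9 − 387.4) / (-125 − 0) = -0.004000
∂h/∂y = (387.8 − 387.4) / (125 − 0) = +0.003200
|∇h| = √(-0.004000² + 0.003200²) = 0.005122
Seepage velocity v = K·i/n = 0.11 × 0.005122 / 0.31 = 0.001817 m/day = 0.6637 m/yr.

0.66 m/yr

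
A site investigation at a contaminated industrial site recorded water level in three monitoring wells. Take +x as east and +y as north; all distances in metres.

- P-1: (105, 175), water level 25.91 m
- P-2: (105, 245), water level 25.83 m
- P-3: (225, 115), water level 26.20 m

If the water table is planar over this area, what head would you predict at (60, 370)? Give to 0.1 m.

Three-point gradient (reference P-1): Δ to P-2 = (0, 70, -0.08), Δ to P-3 = (120, -60, +0.29).
∂h/∂x = +0.001845, ∂h/∂y = -0.001143 (det = -8400).
h(60, 370) = 25.91 + (+0.001845)·(-45) + (-0.001143)·(195) = 25.91 -0.083 -0.223 = 25.604 m.

25.6 m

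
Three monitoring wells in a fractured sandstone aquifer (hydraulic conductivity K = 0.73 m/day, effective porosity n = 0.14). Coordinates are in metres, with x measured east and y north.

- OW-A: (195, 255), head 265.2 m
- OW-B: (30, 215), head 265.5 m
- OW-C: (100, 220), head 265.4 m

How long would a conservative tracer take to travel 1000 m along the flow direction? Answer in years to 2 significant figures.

Differences from OW-A: to OW-B (Δx, Δy, Δh) = (-165, -40, +0.3); to OW-C = (-95, -35, +0.2).
Determinant of the coordinate differences = (-165)·(-35) − (-95)·(-40) = 1975.
∂h/∂x = [(+0.3)·(-35) − (+0.2)·(-40)] / 1975 = -0.001266
∂h/∂y = [(-165)·(+0.2) − (-95)·(+0.3)] / 1975 = -0.002278
|∇h| = √(-0.001266² + -0.002278²) = 0.002606
Seepage velocity v = K·i/n = 0.73 × 0.002606 / 0.14 = 0.01359 m/day.
t = 1000 / 0.01359 = 7.358e+04 days = 201 years.

200 years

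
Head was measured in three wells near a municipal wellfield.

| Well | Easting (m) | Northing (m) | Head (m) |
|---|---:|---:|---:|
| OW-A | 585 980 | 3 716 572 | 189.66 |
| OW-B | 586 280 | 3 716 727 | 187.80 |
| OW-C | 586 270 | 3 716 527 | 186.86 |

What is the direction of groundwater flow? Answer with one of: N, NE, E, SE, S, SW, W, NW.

With h = a·x + b·y + c and OW-A as origin, the differences give:
  300·a + 155·b = -1.86
  290·a + (-45)·b = -2.80
Eliminate b (×(-45) and ×155, subtract): -58450·a = 517.700 → a = ∂h/∂x = -0.008857
Back-substitute: b = ∂h/∂y = +0.005143.
Flow = −∇h = (+0.008857 east, -0.005143 north), which points southeast.

SE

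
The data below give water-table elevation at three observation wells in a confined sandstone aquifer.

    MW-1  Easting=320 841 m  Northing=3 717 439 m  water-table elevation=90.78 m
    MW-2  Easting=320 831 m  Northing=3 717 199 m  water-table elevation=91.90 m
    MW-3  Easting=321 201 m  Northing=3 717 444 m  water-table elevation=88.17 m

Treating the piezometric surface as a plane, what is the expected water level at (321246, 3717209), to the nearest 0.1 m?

88.9 m

With h = a·x + b·y + c and MW-1 as origin, the differences give:
  (-10)·a + (-240)·b = +1.12
  360·a + 5·b = -2.61
Eliminate b (×5 and ×(-240), subtract): 86350·a = -620.800 → a = ∂h/∂x = -0.007189
Back-substitute: b = ∂h/∂y = -0.004367.
h(321246, 3717209) = 90.78 + (-0.007189)·(405) + (-0.004367)·(-230) = 90.78 -2.912 +1.004 = 88.873 m.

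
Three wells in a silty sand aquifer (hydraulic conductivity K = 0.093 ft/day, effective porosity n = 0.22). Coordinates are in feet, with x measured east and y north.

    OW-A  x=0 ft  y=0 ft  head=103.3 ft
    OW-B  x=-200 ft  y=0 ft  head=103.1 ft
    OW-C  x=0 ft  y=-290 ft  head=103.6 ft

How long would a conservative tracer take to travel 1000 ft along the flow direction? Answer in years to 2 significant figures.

∂h/∂x = (103.1 − 103.3) / (-200 − 0) = +0.001000
∂h/∂y = (103.6 − 103.3) / (-290 − 0) = -0.001034
|∇h| = √(0.001000² + -0.001034²) = 0.001438
Seepage velocity v = K·i/n = 0.093 × 0.001438 / 0.22 = 0.0006079 ft/day.
t = 1000 / 0.0006079 = 1.645e+06 days = 4.5e+03 years.

4500 years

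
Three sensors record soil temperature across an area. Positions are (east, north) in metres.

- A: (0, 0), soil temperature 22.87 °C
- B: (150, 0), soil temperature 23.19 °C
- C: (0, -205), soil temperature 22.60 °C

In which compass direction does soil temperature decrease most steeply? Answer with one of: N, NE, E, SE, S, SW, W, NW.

SW

∂T/∂x = (23.19 − 22.87) / (150 − 0) = +0.002133
∂T/∂y = (22.60 − 22.87) / (-205 − 0) = +0.001317
Steepest decrease is along −∇f = (-0.002133 E, -0.001317 N) → southwest.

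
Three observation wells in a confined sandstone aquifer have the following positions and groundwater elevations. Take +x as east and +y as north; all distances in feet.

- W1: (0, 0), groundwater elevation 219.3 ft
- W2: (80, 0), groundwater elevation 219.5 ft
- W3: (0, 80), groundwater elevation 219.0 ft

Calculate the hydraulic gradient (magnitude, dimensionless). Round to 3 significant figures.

0.00451

∂h/∂x = (219.5 − 219.3) / (80 − 0) = +0.002500
∂h/∂y = (219.0 − 219.3) / (80 − 0) = -0.003750
|∇h| = √(0.002500² + -0.003750²) = 0.004507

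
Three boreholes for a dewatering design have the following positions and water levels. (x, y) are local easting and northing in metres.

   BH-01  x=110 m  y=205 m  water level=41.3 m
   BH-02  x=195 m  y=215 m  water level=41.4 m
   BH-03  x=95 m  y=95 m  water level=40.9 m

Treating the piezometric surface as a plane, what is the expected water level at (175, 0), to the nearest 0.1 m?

40.6 m

Differences from BH-01: to BH-02 (Δx, Δy, Δh) = (85, 10, +0.1); to BH-03 = (-15, -110, -0.4).
Solve a·Δx + b·Δy = Δh: det = 85·(-110) − (-15)·10 = -9200.
∂h/∂x = [(+0.1)·(-110) − (-0.4)·10] / -9200 = +0.0007609
∂h/∂y = [85·(-0.4) − (-15)·(+0.1)] / -9200 = +0.003533
h(175, 0) = 41.3 + (+0.0007609)·(65) + (+0.003533)·(-205) = 41.3 +0.049 -0.724 = 40.625 m.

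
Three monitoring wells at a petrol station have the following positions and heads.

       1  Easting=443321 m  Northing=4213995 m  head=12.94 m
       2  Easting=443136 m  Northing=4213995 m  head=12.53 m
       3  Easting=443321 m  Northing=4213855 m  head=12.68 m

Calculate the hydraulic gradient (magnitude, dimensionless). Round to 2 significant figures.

0.0029

∂h/∂x = (12.53 − 12.94) / (443136 − 443321) = +0.002216
∂h/∂y = (12.68 − 12.94) / (4213855 − 4213995) = +0.001857
|∇h| = √(0.002216² + 0.001857²) = 0.002891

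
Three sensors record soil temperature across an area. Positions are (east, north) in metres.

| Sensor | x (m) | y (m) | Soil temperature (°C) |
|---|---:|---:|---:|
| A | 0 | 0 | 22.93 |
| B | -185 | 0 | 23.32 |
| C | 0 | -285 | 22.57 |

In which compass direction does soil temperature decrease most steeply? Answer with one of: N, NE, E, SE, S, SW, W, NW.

∂T/∂x = (23.32 − 22.93) / (-185 − 0) = -0.002108
∂T/∂y = (22.57 − 22.93) / (-285 − 0) = +0.001263
Steepest decrease is along −∇f = (+0.002108 E, -0.001263 N) → southeast.

SE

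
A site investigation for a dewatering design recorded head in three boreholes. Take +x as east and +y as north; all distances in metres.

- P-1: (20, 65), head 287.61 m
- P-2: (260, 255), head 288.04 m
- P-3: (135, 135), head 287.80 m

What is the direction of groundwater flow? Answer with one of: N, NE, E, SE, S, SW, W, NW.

SW

With h = a·x + b·y + c and P-1 as origin, the differences give:
  240·a + 190·b = +0.43
  115·a + 70·b = +0.19
Eliminate b (×70 and ×190, subtract): -5050·a = -6.000 → a = ∂h/∂x = +0.001188
Back-substitute: b = ∂h/∂y = +0.0007624.
Flow = −∇h = (-0.001188 east, -0.0007624 north), which points southwest.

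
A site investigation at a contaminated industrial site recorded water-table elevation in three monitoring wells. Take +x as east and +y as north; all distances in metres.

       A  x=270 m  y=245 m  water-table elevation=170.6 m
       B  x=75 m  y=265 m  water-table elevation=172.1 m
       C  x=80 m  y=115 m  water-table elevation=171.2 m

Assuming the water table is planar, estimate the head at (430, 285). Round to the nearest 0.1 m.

With h = a·x + b·y + c and A as origin, the differences give:
  (-195)·a + 20·b = +1.5
  (-190)·a + (-130)·b = +0.6
Eliminate b (×(-130) and ×20, subtract): 29150·a = -207.00 → a = ∂h/∂x = -0.007101
Back-substitute: b = ∂h/∂y = +0.005763.
h(430, 285) = 170.6 + (-0.007101)·(160) + (+0.005763)·(40) = 170.6 -1.136 +0.231 = 169.694 m.

169.7 m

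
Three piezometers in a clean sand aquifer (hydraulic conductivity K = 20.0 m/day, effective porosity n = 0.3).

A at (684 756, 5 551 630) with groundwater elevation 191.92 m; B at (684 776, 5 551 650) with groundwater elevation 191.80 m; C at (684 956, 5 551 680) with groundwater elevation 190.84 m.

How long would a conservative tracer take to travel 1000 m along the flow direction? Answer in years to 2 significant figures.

7.8 years

Differences from A: to B (Δx, Δy, Δh) = (20, 20, -0.12); to C = (200, 50, -1.08).
Solve a·Δx + b·Δy = Δh: det = 20·50 − 200·20 = -3000.
∂h/∂x = [(-0.12)·50 − (-1.08)·20] / -3000 = -0.005200
∂h/∂y = [20·(-1.08) − 200·(-0.12)] / -3000 = -0.0008000
|∇h| = √(-0.005200² + -0.0008000²) = 0.005261
Seepage velocity v = K·i/n = 20.0 × 0.005261 / 0.3 = 0.3507 m/day.
t = 1000 / 0.3507 = 2851 days = 7.81 years.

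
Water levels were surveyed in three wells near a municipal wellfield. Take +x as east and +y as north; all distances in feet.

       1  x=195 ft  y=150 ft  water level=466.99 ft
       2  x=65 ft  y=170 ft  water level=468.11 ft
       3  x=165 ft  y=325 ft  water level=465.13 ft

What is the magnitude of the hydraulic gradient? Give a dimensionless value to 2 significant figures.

Taking 1 as reference: 2−1 = (-130, 20, +1.12); 3−1 = (-30, 175, -1.86).
Solve a·Δx + b·Δy = Δh: det = (-130)·175 − (-30)·20 = -22150.
∂h/∂x = [(+1.12)·175 − (-1.86)·20] / -22150 = -0.01053
∂h/∂y = [(-130)·(-1.86) − (-30)·(+1.12)] / -22150 = -0.01243
|∇h| = √(-0.01053² + -0.01243²) = 0.01629

0.016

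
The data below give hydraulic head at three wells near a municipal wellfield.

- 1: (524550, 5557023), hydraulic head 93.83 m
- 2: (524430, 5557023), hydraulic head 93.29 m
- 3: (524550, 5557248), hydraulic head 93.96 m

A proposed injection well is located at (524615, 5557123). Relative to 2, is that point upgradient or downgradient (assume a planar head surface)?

upgradient

∂h/∂x = (93.29 − 93.83) / (524430 − 524550) = +0.004500
∂h/∂y = (93.96 − 93.83) / (5557248 − 5557023) = +0.0005778
Head at (524615, 5557123) = 93.83 + (+0.004500)·(65) + (+0.0005778)·(100) = 94.18 m.
That is higher than the 93.29 m at 2, so the point is upgradient.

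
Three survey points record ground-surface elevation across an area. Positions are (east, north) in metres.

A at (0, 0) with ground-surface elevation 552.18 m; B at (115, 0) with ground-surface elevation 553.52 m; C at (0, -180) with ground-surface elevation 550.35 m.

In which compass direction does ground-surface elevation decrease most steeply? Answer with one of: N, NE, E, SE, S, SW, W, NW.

∂z/∂x = (553.52 − 552.18) / (115 − 0) = +0.01165
∂z/∂y = (550.35 − 552.18) / (-180 − 0) = +0.01017
Steepest decrease is along −∇f = (-0.01165 E, -0.01017 N) → southwest.

SW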